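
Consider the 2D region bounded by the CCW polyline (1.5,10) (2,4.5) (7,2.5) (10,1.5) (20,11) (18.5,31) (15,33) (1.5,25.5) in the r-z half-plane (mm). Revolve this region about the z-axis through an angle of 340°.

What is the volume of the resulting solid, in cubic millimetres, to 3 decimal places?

Volume = 27893.205 mm³

Profile (r,z), 8 vertices: (1.5,10) (2,4.5) (7,2.5) (10,1.5) (20,11) (18.5,31) (15,33) (1.5,25.5)
edge 0: (1.5,10)→(2,4.5)  cross = 1.5·4.5 − 2·10 = -13.2500; (r_i+r_j)·cross = 3.5·-13.2500 = -46.3750
edge 1: (2,4.5)→(7,2.5)  cross = 2·2.5 − 7·4.5 = -26.5000; (r_i+r_j)·cross = 9·-26.5000 = -238.5000
edge 2: (7,2.5)→(10,1.5)  cross = 7·1.5 − 10·2.5 = -14.5000; (r_i+r_j)·cross = 17·-14.5000 = -246.5000
edge 3: (10,1.5)→(20,11)  cross = 10·11 − 20·1.5 = 80.0000; (r_i+r_j)·cross = 30·80.0000 = 2400.0000
edge 4: (20,11)→(18.5,31)  cross = 20·31 − 18.5·11 = 416.5000; (r_i+r_j)·cross = 38.5·416.5000 = 16035.2500
edge 5: (18.5,31)→(15,33)  cross = 18.5·33 − 15·31 = 145.5000; (r_i+r_j)·cross = 33.5·145.5000 = 4874.2500
edge 6: (15,33)→(1.5,25.5)  cross = 15·25.5 − 1.5·33 = 333.0000; (r_i+r_j)·cross = 16.5·333.0000 = 5494.5000
edge 7: (1.5,25.5)→(1.5,10)  cross = 1.5·10 − 1.5·25.5 = -23.2500; (r_i+r_j)·cross = 3·-23.2500 = -69.7500
Σcross = 897.5000 → A = |Σcross|/2 = 448.7500 mm²
Σ(r_i+r_j)·cross = 28202.8750 → first moment M = |Σ|/6 = 4700.4792
R_c = M/A = 4700.4792/448.7500 = 10.4746 mm
θ = 340° = 5.934119 rad
V = θ·R_c·A = 5.934119·10.4746·448.7500 = 27893.205 mm³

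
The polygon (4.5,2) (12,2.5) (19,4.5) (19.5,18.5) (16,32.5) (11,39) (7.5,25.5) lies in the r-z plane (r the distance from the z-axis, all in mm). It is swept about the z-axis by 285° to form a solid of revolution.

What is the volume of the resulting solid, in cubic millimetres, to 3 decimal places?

Volume = 23140.028 mm³

Profile (r,z), 7 vertices: (4.5,2) (12,2.5) (19,4.5) (19.5,18.5) (16,32.5) (11,39) (7.5,25.5)
edge 0: (4.5,2)→(12,2.5)  cross = 4.5·2.5 − 12·2 = -12.7500; (r_i+r_j)·cross = 16.5·-12.7500 = -210.3750
edge 1: (12,2.5)→(19,4.5)  cross = 12·4.5 − 19·2.5 = 6.5000; (r_i+r_j)·cross = 31·6.5000 = 201.5000
edge 2: (19,4.5)→(19.5,18.5)  cross = 19·18.5 − 19.5·4.5 = 263.7500; (r_i+r_j)·cross = 38.5·263.7500 = 10154.3750
edge 3: (19.5,18.5)→(16,32.5)  cross = 19.5·32.5 − 16·18.5 = 337.7500; (r_i+r_j)·cross = 35.5·337.7500 = 11990.1250
edge 4: (16,32.5)→(11,39)  cross = 16·39 − 11·32.5 = 266.5000; (r_i+r_j)·cross = 27·266.5000 = 7195.5000
edge 5: (11,39)→(7.5,25.5)  cross = 11·25.5 − 7.5·39 = -12.0000; (r_i+r_j)·cross = 18.5·-12.0000 = -222.0000
edge 6: (7.5,25.5)→(4.5,2)  cross = 7.5·2 − 4.5·25.5 = -99.7500; (r_i+r_j)·cross = 12·-99.7500 = -1197.0000
Σcross = 750.0000 → A = |Σcross|/2 = 375.0000 mm²
Σ(r_i+r_j)·cross = 27912.1250 → first moment M = |Σ|/6 = 4652.0208
R_c = M/A = 4652.0208/375.0000 = 12.4054 mm
θ = 285° = 4.974188 rad
V = θ·R_c·A = 4.974188·12.4054·375.0000 = 23140.028 mm³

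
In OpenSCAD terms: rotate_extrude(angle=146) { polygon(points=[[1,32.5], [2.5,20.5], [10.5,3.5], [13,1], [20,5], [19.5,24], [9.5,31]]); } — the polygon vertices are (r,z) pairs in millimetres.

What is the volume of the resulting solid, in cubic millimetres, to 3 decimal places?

Profile (r,z), 7 vertices: (1,32.5) (2.5,20.5) (10.5,3.5) (13,1) (20,5) (19.5,24) (9.5,31)
edge 0: (1,32.5)→(2.5,20.5)  cross = 1·20.5 − 2.5·32.5 = -60.7500; (r_i+r_j)·cross = 3.5·-60.7500 = -212.6250
edge 1: (2.5,20.5)→(10.5,3.5)  cross = 2.5·3.5 − 10.5·20.5 = -206.5000; (r_i+r_j)·cross = 13·-206.5000 = -2684.5000
edge 2: (10.5,3.5)→(13,1)  cross = 10.5·1 − 13·3.5 = -35.0000; (r_i+r_j)·cross = 23.5·-35.0000 = -822.5000
edge 3: (13,1)→(20,5)  cross = 13·5 − 20·1 = 45.0000; (r_i+r_j)·cross = 33·45.0000 = 1485.0000
edge 4: (20,5)→(19.5,24)  cross = 20·24 − 19.5·5 = 382.5000; (r_i+r_j)·cross = 39.5·382.5000 = 15108.7500
edge 5: (19.5,24)→(9.5,31)  cross = 19.5·31 − 9.5·24 = 376.5000; (r_i+r_j)·cross = 29·376.5000 = 10918.5000
edge 6: (9.5,31)→(1,32.5)  cross = 9.5·32.5 − 1·31 = 277.7500; (r_i+r_j)·cross = 10.5·277.7500 = 2916.3750
Σcross = 779.5000 → A = |Σcross|/2 = 389.7500 mm²
Σ(r_i+r_j)·cross = 26709.0000 → first moment M = |Σ|/6 = 4451.5000
R_c = M/A = 4451.5000/389.7500 = 11.4214 mm
θ = 146° = 2.548181 rad
V = θ·R_c·A = 2.548181·11.4214·389.7500 = 11343.226 mm³

Volume = 11343.226 mm³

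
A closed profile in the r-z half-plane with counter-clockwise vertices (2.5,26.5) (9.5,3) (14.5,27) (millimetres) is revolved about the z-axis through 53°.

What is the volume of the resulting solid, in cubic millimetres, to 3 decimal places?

Profile (r,z), 3 vertices: (2.5,26.5) (9.5,3) (14.5,27)
edge 0: (2.5,26.5)→(9.5,3)  cross = 2.5·3 − 9.5·26.5 = -244.2500; (r_i+r_j)·cross = 12·-244.2500 = -2931.0000
edge 1: (9.5,3)→(14.5,27)  cross = 9.5·27 − 14.5·3 = 213.0000; (r_i+r_j)·cross = 24·213.0000 = 5112.0000
edge 2: (14.5,27)→(2.5,26.5)  cross = 14.5·26.5 − 2.5·27 = 316.7500; (r_i+r_j)·cross = 17·316.7500 = 5384.7500
Σcross = 285.5000 → A = |Σcross|/2 = 142.7500 mm²
Σ(r_i+r_j)·cross = 7565.7500 → first moment M = |Σ|/6 = 1260.9583
R_c = M/A = 1260.9583/142.7500 = 8.8333 mm
θ = 53° = 0.925025 rad
V = θ·R_c·A = 0.925025·8.8333·142.7500 = 1166.417 mm³

Volume = 1166.417 mm³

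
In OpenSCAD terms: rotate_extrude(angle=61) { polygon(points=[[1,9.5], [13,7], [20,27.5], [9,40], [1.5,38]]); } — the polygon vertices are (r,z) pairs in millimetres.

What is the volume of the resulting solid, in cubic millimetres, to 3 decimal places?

Volume = 4342.112 mm³

Profile (r,z), 5 vertices: (1,9.5) (13,7) (20,27.5) (9,40) (1.5,38)
edge 0: (1,9.5)→(13,7)  cross = 1·7 − 13·9.5 = -116.5000; (r_i+r_j)·cross = 14·-116.5000 = -1631.0000
edge 1: (13,7)→(20,27.5)  cross = 13·27.5 − 20·7 = 217.5000; (r_i+r_j)·cross = 33·217.5000 = 7177.5000
edge 2: (20,27.5)→(9,40)  cross = 20·40 − 9·27.5 = 552.5000; (r_i+r_j)·cross = 29·552.5000 = 16022.5000
edge 3: (9,40)→(1.5,38)  cross = 9·38 − 1.5·40 = 282.0000; (r_i+r_j)·cross = 10.5·282.0000 = 2961.0000
edge 4: (1.5,38)→(1,9.5)  cross = 1.5·9.5 − 1·38 = -23.7500; (r_i+r_j)·cross = 2.5·-23.7500 = -59.3750
Σcross = 911.7500 → A = |Σcross|/2 = 455.8750 mm²
Σ(r_i+r_j)·cross = 24470.6250 → first moment M = |Σ|/6 = 4078.4375
R_c = M/A = 4078.4375/455.8750 = 8.9464 mm
θ = 61° = 1.064651 rad
V = θ·R_c·A = 1.064651·8.9464·455.8750 = 4342.112 mm³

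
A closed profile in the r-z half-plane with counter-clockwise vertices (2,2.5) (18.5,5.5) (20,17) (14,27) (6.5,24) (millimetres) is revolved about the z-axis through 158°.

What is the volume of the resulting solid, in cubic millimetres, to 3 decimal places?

Profile (r,z), 5 vertices: (2,2.5) (18.5,5.5) (20,17) (14,27) (6.5,24)
edge 0: (2,2.5)→(18.5,5.5)  cross = 2·5.5 − 18.5·2.5 = -35.2500; (r_i+r_j)·cross = 20.5·-35.2500 = -722.6250
edge 1: (18.5,5.5)→(20,17)  cross = 18.5·17 − 20·5.5 = 204.5000; (r_i+r_j)·cross = 38.5·204.5000 = 7873.2500
edge 2: (20,17)→(14,27)  cross = 20·27 − 14·17 = 302.0000; (r_i+r_j)·cross = 34·302.0000 = 10268.0000
edge 3: (14,27)→(6.5,24)  cross = 14·24 − 6.5·27 = 160.5000; (r_i+r_j)·cross = 20.5·160.5000 = 3290.2500
edge 4: (6.5,24)→(2,2.5)  cross = 6.5·2.5 − 2·24 = -31.7500; (r_i+r_j)·cross = 8.5·-31.7500 = -269.8750
Σcross = 600.0000 → A = |Σcross|/2 = 300.0000 mm²
Σ(r_i+r_j)·cross = 20439.0000 → first moment M = |Σ|/6 = 3406.5000
R_c = M/A = 3406.5000/300.0000 = 11.3550 mm
θ = 158° = 2.757620 rad
V = θ·R_c·A = 2.757620·11.3550·300.0000 = 9393.833 mm³

Volume = 9393.833 mm³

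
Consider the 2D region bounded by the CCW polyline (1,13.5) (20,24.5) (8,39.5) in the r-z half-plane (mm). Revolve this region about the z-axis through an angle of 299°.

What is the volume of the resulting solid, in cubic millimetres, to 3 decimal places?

Volume = 10517.956 mm³

Profile (r,z), 3 vertices: (1,13.5) (20,24.5) (8,39.5)
edge 0: (1,13.5)→(20,24.5)  cross = 1·24.5 − 20·13.5 = -245.5000; (r_i+r_j)·cross = 21·-245.5000 = -5155.5000
edge 1: (20,24.5)→(8,39.5)  cross = 20·39.5 − 8·24.5 = 594.0000; (r_i+r_j)·cross = 28·594.0000 = 16632.0000
edge 2: (8,39.5)→(1,13.5)  cross = 8·13.5 − 1·39.5 = 68.5000; (r_i+r_j)·cross = 9·68.5000 = 616.5000
Σcross = 417.0000 → A = |Σcross|/2 = 208.5000 mm²
Σ(r_i+r_j)·cross = 12093.0000 → first moment M = |Σ|/6 = 2015.5000
R_c = M/A = 2015.5000/208.5000 = 9.6667 mm
θ = 299° = 5.218534 rad
V = θ·R_c·A = 5.218534·9.6667·208.5000 = 10517.956 mm³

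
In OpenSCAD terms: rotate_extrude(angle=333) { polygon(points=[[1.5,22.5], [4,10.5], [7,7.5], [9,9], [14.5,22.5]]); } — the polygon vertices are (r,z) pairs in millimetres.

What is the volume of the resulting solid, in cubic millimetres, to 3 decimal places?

Volume = 5243.465 mm³

Profile (r,z), 5 vertices: (1.5,22.5) (4,10.5) (7,7.5) (9,9) (14.5,22.5)
edge 0: (1.5,22.5)→(4,10.5)  cross = 1.5·10.5 − 4·22.5 = -74.2500; (r_i+r_j)·cross = 5.5·-74.2500 = -408.3750
edge 1: (4,10.5)→(7,7.5)  cross = 4·7.5 − 7·10.5 = -43.5000; (r_i+r_j)·cross = 11·-43.5000 = -478.5000
edge 2: (7,7.5)→(9,9)  cross = 7·9 − 9·7.5 = -4.5000; (r_i+r_j)·cross = 16·-4.5000 = -72.0000
edge 3: (9,9)→(14.5,22.5)  cross = 9·22.5 − 14.5·9 = 72.0000; (r_i+r_j)·cross = 23.5·72.0000 = 1692.0000
edge 4: (14.5,22.5)→(1.5,22.5)  cross = 14.5·22.5 − 1.5·22.5 = 292.5000; (r_i+r_j)·cross = 16·292.5000 = 4680.0000
Σcross = 242.2500 → A = |Σcross|/2 = 121.1250 mm²
Σ(r_i+r_j)·cross = 5413.1250 → first moment M = |Σ|/6 = 902.1875
R_c = M/A = 902.1875/121.1250 = 7.4484 mm
θ = 333° = 5.811946 rad
V = θ·R_c·A = 5.811946·7.4484·121.1250 = 5243.465 mm³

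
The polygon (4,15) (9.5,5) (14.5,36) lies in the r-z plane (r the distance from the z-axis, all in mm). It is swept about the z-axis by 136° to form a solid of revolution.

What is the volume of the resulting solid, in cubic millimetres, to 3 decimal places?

Profile (r,z), 3 vertices: (4,15) (9.5,5) (14.5,36)
edge 0: (4,15)→(9.5,5)  cross = 4·5 − 9.5·15 = -122.5000; (r_i+r_j)·cross = 13.5·-122.5000 = -1653.7500
edge 1: (9.5,5)→(14.5,36)  cross = 9.5·36 − 14.5·5 = 269.5000; (r_i+r_j)·cross = 24·269.5000 = 6468.0000
edge 2: (14.5,36)→(4,15)  cross = 14.5·15 − 4·36 = 73.5000; (r_i+r_j)·cross = 18.5·73.5000 = 1359.7500
Σcross = 220.5000 → A = |Σcross|/2 = 110.2500 mm²
Σ(r_i+r_j)·cross = 6174.0000 → first moment M = |Σ|/6 = 1029.0000
R_c = M/A = 1029.0000/110.2500 = 9.3333 mm
θ = 136° = 2.373648 rad
V = θ·R_c·A = 2.373648·9.3333·110.2500 = 2442.484 mm³

Volume = 2442.484 mm³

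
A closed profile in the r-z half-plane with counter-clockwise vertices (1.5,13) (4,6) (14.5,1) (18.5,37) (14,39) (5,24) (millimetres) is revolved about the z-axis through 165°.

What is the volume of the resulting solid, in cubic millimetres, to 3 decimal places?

Volume = 11904.705 mm³

Profile (r,z), 6 vertices: (1.5,13) (4,6) (14.5,1) (18.5,37) (14,39) (5,24)
edge 0: (1.5,13)→(4,6)  cross = 1.5·6 − 4·13 = -43.0000; (r_i+r_j)·cross = 5.5·-43.0000 = -236.5000
edge 1: (4,6)→(14.5,1)  cross = 4·1 − 14.5·6 = -83.0000; (r_i+r_j)·cross = 18.5·-83.0000 = -1535.5000
edge 2: (14.5,1)→(18.5,37)  cross = 14.5·37 − 18.5·1 = 518.0000; (r_i+r_j)·cross = 33·518.0000 = 17094.0000
edge 3: (18.5,37)→(14,39)  cross = 18.5·39 − 14·37 = 203.5000; (r_i+r_j)·cross = 32.5·203.5000 = 6613.7500
edge 4: (14,39)→(5,24)  cross = 14·24 − 5·39 = 141.0000; (r_i+r_j)·cross = 19·141.0000 = 2679.0000
edge 5: (5,24)→(1.5,13)  cross = 5·13 − 1.5·24 = 29.0000; (r_i+r_j)·cross = 6.5·29.0000 = 188.5000
Σcross = 765.5000 → A = |Σcross|/2 = 382.7500 mm²
Σ(r_i+r_j)·cross = 24803.2500 → first moment M = |Σ|/6 = 4133.8750
R_c = M/A = 4133.8750/382.7500 = 10.8005 mm
θ = 165° = 2.879793 rad
V = θ·R_c·A = 2.879793·10.8005·382.7500 = 11904.705 mm³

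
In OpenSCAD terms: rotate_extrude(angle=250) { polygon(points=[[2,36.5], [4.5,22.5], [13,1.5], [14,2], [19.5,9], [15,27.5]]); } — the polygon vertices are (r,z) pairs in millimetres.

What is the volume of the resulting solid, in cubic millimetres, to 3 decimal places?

Volume = 14173.073 mm³

Profile (r,z), 6 vertices: (2,36.5) (4.5,22.5) (13,1.5) (14,2) (19.5,9) (15,27.5)
edge 0: (2,36.5)→(4.5,22.5)  cross = 2·22.5 − 4.5·36.5 = -119.2500; (r_i+r_j)·cross = 6.5·-119.2500 = -775.1250
edge 1: (4.5,22.5)→(13,1.5)  cross = 4.5·1.5 − 13·22.5 = -285.7500; (r_i+r_j)·cross = 17.5·-285.7500 = -5000.6250
edge 2: (13,1.5)→(14,2)  cross = 13·2 − 14·1.5 = 5.0000; (r_i+r_j)·cross = 27·5.0000 = 135.0000
edge 3: (14,2)→(19.5,9)  cross = 14·9 − 19.5·2 = 87.0000; (r_i+r_j)·cross = 33.5·87.0000 = 2914.5000
edge 4: (19.5,9)→(15,27.5)  cross = 19.5·27.5 − 15·9 = 401.2500; (r_i+r_j)·cross = 34.5·401.2500 = 13843.1250
edge 5: (15,27.5)→(2,36.5)  cross = 15·36.5 − 2·27.5 = 492.5000; (r_i+r_j)·cross = 17·492.5000 = 8372.5000
Σcross = 580.7500 → A = |Σcross|/2 = 290.3750 mm²
Σ(r_i+r_j)·cross = 19489.3750 → first moment M = |Σ|/6 = 3248.2292
R_c = M/A = 3248.2292/290.3750 = 11.1863 mm
θ = 250° = 4.363323 rad
V = θ·R_c·A = 4.363323·11.1863·290.3750 = 14173.073 mm³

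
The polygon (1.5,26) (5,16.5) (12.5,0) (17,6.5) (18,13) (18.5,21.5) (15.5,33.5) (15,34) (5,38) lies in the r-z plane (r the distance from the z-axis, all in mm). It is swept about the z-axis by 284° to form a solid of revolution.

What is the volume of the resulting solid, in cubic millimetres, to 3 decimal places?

Profile (r,z), 9 vertices: (1.5,26) (5,16.5) (12.5,0) (17,6.5) (18,13) (18.5,21.5) (15.5,33.5) (15,34) (5,38)
edge 0: (1.5,26)→(5,16.5)  cross = 1.5·16.5 − 5·26 = -105.2500; (r_i+r_j)·cross = 6.5·-105.2500 = -684.1250
edge 1: (5,16.5)→(12.5,0)  cross = 5·0 − 12.5·16.5 = -206.2500; (r_i+r_j)·cross = 17.5·-206.2500 = -3609.3750
edge 2: (12.5,0)→(17,6.5)  cross = 12.5·6.5 − 17·0 = 81.2500; (r_i+r_j)·cross = 29.5·81.2500 = 2396.8750
edge 3: (17,6.5)→(18,13)  cross = 17·13 − 18·6.5 = 104.0000; (r_i+r_j)·cross = 35·104.0000 = 3640.0000
edge 4: (18,13)→(18.5,21.5)  cross = 18·21.5 − 18.5·13 = 146.5000; (r_i+r_j)·cross = 36.5·146.5000 = 5347.2500
edge 5: (18.5,21.5)→(15.5,33.5)  cross = 18.5·33.5 − 15.5·21.5 = 286.5000; (r_i+r_j)·cross = 34·286.5000 = 9741.0000
edge 6: (15.5,33.5)→(15,34)  cross = 15.5·34 − 15·33.5 = 24.5000; (r_i+r_j)·cross = 30.5·24.5000 = 747.2500
edge 7: (15,34)→(5,38)  cross = 15·38 − 5·34 = 400.0000; (r_i+r_j)·cross = 20·400.0000 = 8000.0000
edge 8: (5,38)→(1.5,26)  cross = 5·26 − 1.5·38 = 73.0000; (r_i+r_j)·cross = 6.5·73.0000 = 474.5000
Σcross = 804.2500 → A = |Σcross|/2 = 402.1250 mm²
Σ(r_i+r_j)·cross = 26053.3750 → first moment M = |Σ|/6 = 4342.2292
R_c = M/A = 4342.2292/402.1250 = 10.7982 mm
θ = 284° = 4.956735 rad
V = θ·R_c·A = 4.956735·10.7982·402.1250 = 21523.280 mm³

Volume = 21523.280 mm³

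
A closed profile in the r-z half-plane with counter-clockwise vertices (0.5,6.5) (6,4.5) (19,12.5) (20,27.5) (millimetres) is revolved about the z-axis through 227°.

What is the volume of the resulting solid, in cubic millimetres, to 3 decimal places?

Profile (r,z), 4 vertices: (0.5,6.5) (6,4.5) (19,12.5) (20,27.5)
edge 0: (0.5,6.5)→(6,4.5)  cross = 0.5·4.5 − 6·6.5 = -36.7500; (r_i+r_j)·cross = 6.5·-36.7500 = -238.8750
edge 1: (6,4.5)→(19,12.5)  cross = 6·12.5 − 19·4.5 = -10.5000; (r_i+r_j)·cross = 25·-10.5000 = -262.5000
edge 2: (19,12.5)→(20,27.5)  cross = 19·27.5 − 20·12.5 = 272.5000; (r_i+r_j)·cross = 39·272.5000 = 10627.5000
edge 3: (20,27.5)→(0.5,6.5)  cross = 20·6.5 − 0.5·27.5 = 116.2500; (r_i+r_j)·cross = 20.5·116.2500 = 2383.1250
Σcross = 341.5000 → A = |Σcross|/2 = 170.7500 mm²
Σ(r_i+r_j)·cross = 12509.2500 → first moment M = |Σ|/6 = 2084.8750
R_c = M/A = 2084.8750/170.7500 = 12.2101 mm
θ = 227° = 3.961897 rad
V = θ·R_c·A = 3.961897·12.2101·170.7500 = 8260.061 mm³

Volume = 8260.061 mm³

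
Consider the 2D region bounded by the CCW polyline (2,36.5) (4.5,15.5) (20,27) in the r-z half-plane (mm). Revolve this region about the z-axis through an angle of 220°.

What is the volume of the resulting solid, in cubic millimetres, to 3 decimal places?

Volume = 6007.649 mm³

Profile (r,z), 3 vertices: (2,36.5) (4.5,15.5) (20,27)
edge 0: (2,36.5)→(4.5,15.5)  cross = 2·15.5 − 4.5·36.5 = -133.2500; (r_i+r_j)·cross = 6.5·-133.2500 = -866.1250
edge 1: (4.5,15.5)→(20,27)  cross = 4.5·27 − 20·15.5 = -188.5000; (r_i+r_j)·cross = 24.5·-188.5000 = -4618.2500
edge 2: (20,27)→(2,36.5)  cross = 20·36.5 − 2·27 = 676.0000; (r_i+r_j)·cross = 22·676.0000 = 14872.0000
Σcross = 354.2500 → A = |Σcross|/2 = 177.1250 mm²
Σ(r_i+r_j)·cross = 9387.6250 → first moment M = |Σ|/6 = 1564.6042
R_c = M/A = 1564.6042/177.1250 = 8.8333 mm
θ = 220° = 3.839724 rad
V = θ·R_c·A = 3.839724·8.8333·177.1250 = 6007.649 mm³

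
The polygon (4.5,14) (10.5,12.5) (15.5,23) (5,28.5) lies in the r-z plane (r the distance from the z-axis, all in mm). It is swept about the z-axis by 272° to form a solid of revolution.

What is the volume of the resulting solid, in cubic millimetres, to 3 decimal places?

Profile (r,z), 4 vertices: (4.5,14) (10.5,12.5) (15.5,23) (5,28.5)
edge 0: (4.5,14)→(10.5,12.5)  cross = 4.5·12.5 − 10.5·14 = -90.7500; (r_i+r_j)·cross = 15·-90.7500 = -1361.2500
edge 1: (10.5,12.5)→(15.5,23)  cross = 10.5·23 − 15.5·12.5 = 47.7500; (r_i+r_j)·cross = 26·47.7500 = 1241.5000
edge 2: (15.5,23)→(5,28.5)  cross = 15.5·28.5 − 5·23 = 326.7500; (r_i+r_j)·cross = 20.5·326.7500 = 6698.3750
edge 3: (5,28.5)→(4.5,14)  cross = 5·14 − 4.5·28.5 = -58.2500; (r_i+r_j)·cross = 9.5·-58.2500 = -553.3750
Σcross = 225.5000 → A = |Σcross|/2 = 112.7500 mm²
Σ(r_i+r_j)·cross = 6025.2500 → first moment M = |Σ|/6 = 1004.2083
R_c = M/A = 1004.2083/112.7500 = 8.9065 mm
θ = 272° = 4.747296 rad
V = θ·R_c·A = 4.747296·8.9065·112.7500 = 4767.274 mm³

Volume = 4767.274 mm³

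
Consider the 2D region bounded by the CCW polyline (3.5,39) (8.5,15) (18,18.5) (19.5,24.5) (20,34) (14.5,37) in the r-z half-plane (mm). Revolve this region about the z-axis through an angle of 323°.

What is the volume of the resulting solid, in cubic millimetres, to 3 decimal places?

Volume = 18675.342 mm³

Profile (r,z), 6 vertices: (3.5,39) (8.5,15) (18,18.5) (19.5,24.5) (20,34) (14.5,37)
edge 0: (3.5,39)→(8.5,15)  cross = 3.5·15 − 8.5·39 = -279.0000; (r_i+r_j)·cross = 12·-279.0000 = -3348.0000
edge 1: (8.5,15)→(18,18.5)  cross = 8.5·18.5 − 18·15 = -112.7500; (r_i+r_j)·cross = 26.5·-112.7500 = -2987.8750
edge 2: (18,18.5)→(19.5,24.5)  cross = 18·24.5 − 19.5·18.5 = 80.2500; (r_i+r_j)·cross = 37.5·80.2500 = 3009.3750
edge 3: (19.5,24.5)→(20,34)  cross = 19.5·34 − 20·24.5 = 173.0000; (r_i+r_j)·cross = 39.5·173.0000 = 6833.5000
edge 4: (20,34)→(14.5,37)  cross = 20·37 − 14.5·34 = 247.0000; (r_i+r_j)·cross = 34.5·247.0000 = 8521.5000
edge 5: (14.5,37)→(3.5,39)  cross = 14.5·39 − 3.5·37 = 436.0000; (r_i+r_j)·cross = 18·436.0000 = 7848.0000
Σcross = 544.5000 → A = |Σcross|/2 = 272.2500 mm²
Σ(r_i+r_j)·cross = 19876.5000 → first moment M = |Σ|/6 = 3312.7500
R_c = M/A = 3312.7500/272.2500 = 12.1680 mm
θ = 323° = 5.637413 rad
V = θ·R_c·A = 5.637413·12.1680·272.2500 = 18675.342 mm³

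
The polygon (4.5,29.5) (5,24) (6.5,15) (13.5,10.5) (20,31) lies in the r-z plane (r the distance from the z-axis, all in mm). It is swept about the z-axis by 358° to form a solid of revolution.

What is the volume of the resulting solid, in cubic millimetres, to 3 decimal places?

Profile (r,z), 5 vertices: (4.5,29.5) (5,24) (6.5,15) (13.5,10.5) (20,31)
edge 0: (4.5,29.5)→(5,24)  cross = 4.5·24 − 5·29.5 = -39.5000; (r_i+r_j)·cross = 9.5·-39.5000 = -375.2500
edge 1: (5,24)→(6.5,15)  cross = 5·15 − 6.5·24 = -81.0000; (r_i+r_j)·cross = 11.5·-81.0000 = -931.5000
edge 2: (6.5,15)→(13.5,10.5)  cross = 6.5·10.5 − 13.5·15 = -134.2500; (r_i+r_j)·cross = 20·-134.2500 = -2685.0000
edge 3: (13.5,10.5)→(20,31)  cross = 13.5·31 − 20·10.5 = 208.5000; (r_i+r_j)·cross = 33.5·208.5000 = 6984.7500
edge 4: (20,31)→(4.5,29.5)  cross = 20·29.5 − 4.5·31 = 450.5000; (r_i+r_j)·cross = 24.5·450.5000 = 11037.2500
Σcross = 404.2500 → A = |Σcross|/2 = 202.1250 mm²
Σ(r_i+r_j)·cross = 14030.2500 → first moment M = |Σ|/6 = 2338.3750
R_c = M/A = 2338.3750/202.1250 = 11.5690 mm
θ = 358° = 6.248279 rad
V = θ·R_c·A = 6.248279·11.5690·202.1250 = 14610.819 mm³

Volume = 14610.819 mm³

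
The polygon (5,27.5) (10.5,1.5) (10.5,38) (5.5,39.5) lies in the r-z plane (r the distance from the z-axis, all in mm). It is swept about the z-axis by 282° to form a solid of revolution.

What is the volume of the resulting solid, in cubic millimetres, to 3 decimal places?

Volume = 5328.084 mm³

Profile (r,z), 4 vertices: (5,27.5) (10.5,1.5) (10.5,38) (5.5,39.5)
edge 0: (5,27.5)→(10.5,1.5)  cross = 5·1.5 − 10.5·27.5 = -281.2500; (r_i+r_j)·cross = 15.5·-281.2500 = -4359.3750
edge 1: (10.5,1.5)→(10.5,38)  cross = 10.5·38 − 10.5·1.5 = 383.2500; (r_i+r_j)·cross = 21·383.2500 = 8048.2500
edge 2: (10.5,38)→(5.5,39.5)  cross = 10.5·39.5 − 5.5·38 = 205.7500; (r_i+r_j)·cross = 16·205.7500 = 3292.0000
edge 3: (5.5,39.5)→(5,27.5)  cross = 5.5·27.5 − 5·39.5 = -46.2500; (r_i+r_j)·cross = 10.5·-46.2500 = -485.6250
Σcross = 261.5000 → A = |Σcross|/2 = 130.7500 mm²
Σ(r_i+r_j)·cross = 6495.2500 → first moment M = |Σ|/6 = 1082.5417
R_c = M/A = 1082.5417/130.7500 = 8.2795 mm
θ = 282° = 4.921828 rad
V = θ·R_c·A = 4.921828·8.2795·130.7500 = 5328.084 mm³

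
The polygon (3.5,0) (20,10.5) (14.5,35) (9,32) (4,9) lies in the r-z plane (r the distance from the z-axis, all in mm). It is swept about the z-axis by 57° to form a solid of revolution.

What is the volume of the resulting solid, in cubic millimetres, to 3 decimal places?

Profile (r,z), 5 vertices: (3.5,0) (20,10.5) (14.5,35) (9,32) (4,9)
edge 0: (3.5,0)→(20,10.5)  cross = 3.5·10.5 − 20·0 = 36.7500; (r_i+r_j)·cross = 23.5·36.7500 = 863.6250
edge 1: (20,10.5)→(14.5,35)  cross = 20·35 − 14.5·10.5 = 547.7500; (r_i+r_j)·cross = 34.5·547.7500 = 18897.3750
edge 2: (14.5,35)→(9,32)  cross = 14.5·32 − 9·35 = 149.0000; (r_i+r_j)·cross = 23.5·149.0000 = 3501.5000
edge 3: (9,32)→(4,9)  cross = 9·9 − 4·32 = -47.0000; (r_i+r_j)·cross = 13·-47.0000 = -611.0000
edge 4: (4,9)→(3.5,0)  cross = 4·0 − 3.5·9 = -31.5000; (r_i+r_j)·cross = 7.5·-31.5000 = -236.2500
Σcross = 655.0000 → A = |Σcross|/2 = 327.5000 mm²
Σ(r_i+r_j)·cross = 22415.2500 → first moment M = |Σ|/6 = 3735.8750
R_c = M/A = 3735.8750/327.5000 = 11.4073 mm
θ = 57° = 0.994838 rad
V = θ·R_c·A = 0.994838·11.4073·327.5000 = 3716.589 mm³

Volume = 3716.589 mm³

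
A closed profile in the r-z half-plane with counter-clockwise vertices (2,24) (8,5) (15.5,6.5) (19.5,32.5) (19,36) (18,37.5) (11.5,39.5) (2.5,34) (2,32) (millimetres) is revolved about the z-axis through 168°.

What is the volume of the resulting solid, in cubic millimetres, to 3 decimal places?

Volume = 14049.717 mm³

Profile (r,z), 9 vertices: (2,24) (8,5) (15.5,6.5) (19.5,32.5) (19,36) (18,37.5) (11.5,39.5) (2.5,34) (2,32)
edge 0: (2,24)→(8,5)  cross = 2·5 − 8·24 = -182.0000; (r_i+r_j)·cross = 10·-182.0000 = -1820.0000
edge 1: (8,5)→(15.5,6.5)  cross = 8·6.5 − 15.5·5 = -25.5000; (r_i+r_j)·cross = 23.5·-25.5000 = -599.2500
edge 2: (15.5,6.5)→(19.5,32.5)  cross = 15.5·32.5 − 19.5·6.5 = 377.0000; (r_i+r_j)·cross = 35·377.0000 = 13195.0000
edge 3: (19.5,32.5)→(19,36)  cross = 19.5·36 − 19·32.5 = 84.5000; (r_i+r_j)·cross = 38.5·84.5000 = 3253.2500
edge 4: (19,36)→(18,37.5)  cross = 19·37.5 − 18·36 = 64.5000; (r_i+r_j)·cross = 37·64.5000 = 2386.5000
edge 5: (18,37.5)→(11.5,39.5)  cross = 18·39.5 − 11.5·37.5 = 279.7500; (r_i+r_j)·cross = 29.5·279.7500 = 8252.6250
edge 6: (11.5,39.5)→(2.5,34)  cross = 11.5·34 − 2.5·39.5 = 292.2500; (r_i+r_j)·cross = 14·292.2500 = 4091.5000
edge 7: (2.5,34)→(2,32)  cross = 2.5·32 − 2·34 = 12.0000; (r_i+r_j)·cross = 4.5·12.0000 = 54.0000
edge 8: (2,32)→(2,24)  cross = 2·24 − 2·32 = -16.0000; (r_i+r_j)·cross = 4·-16.0000 = -64.0000
Σcross = 886.5000 → A = |Σcross|/2 = 443.2500 mm²
Σ(r_i+r_j)·cross = 28749.6250 → first moment M = |Σ|/6 = 4791.6042
R_c = M/A = 4791.6042/443.2500 = 10.8102 mm
θ = 168° = 2.932153 rad
V = θ·R_c·A = 2.932153·10.8102·443.2500 = 14049.717 mm³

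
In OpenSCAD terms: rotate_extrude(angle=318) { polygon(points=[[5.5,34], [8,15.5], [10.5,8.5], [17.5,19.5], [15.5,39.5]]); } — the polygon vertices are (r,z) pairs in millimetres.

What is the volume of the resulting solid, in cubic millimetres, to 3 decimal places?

Profile (r,z), 5 vertices: (5.5,34) (8,15.5) (10.5,8.5) (17.5,19.5) (15.5,39.5)
edge 0: (5.5,34)→(8,15.5)  cross = 5.5·15.5 − 8·34 = -186.7500; (r_i+r_j)·cross = 13.5·-186.7500 = -2521.1250
edge 1: (8,15.5)→(10.5,8.5)  cross = 8·8.5 − 10.5·15.5 = -94.7500; (r_i+r_j)·cross = 18.5·-94.7500 = -1752.8750
edge 2: (10.5,8.5)→(17.5,19.5)  cross = 10.5·19.5 − 17.5·8.5 = 56.0000; (r_i+r_j)·cross = 28·56.0000 = 1568.0000
edge 3: (17.5,19.5)→(15.5,39.5)  cross = 17.5·39.5 − 15.5·19.5 = 389.0000; (r_i+r_j)·cross = 33·389.0000 = 12837.0000
edge 4: (15.5,39.5)→(5.5,34)  cross = 15.5·34 − 5.5·39.5 = 309.7500; (r_i+r_j)·cross = 21·309.7500 = 6504.7500
Σcross = 473.2500 → A = |Σcross|/2 = 236.6250 mm²
Σ(r_i+r_j)·cross = 16635.7500 → first moment M = |Σ|/6 = 2772.6250
R_c = M/A = 2772.6250/236.6250 = 11.7174 mm
θ = 318° = 5.550147 rad
V = θ·R_c·A = 5.550147·11.7174·236.6250 = 15388.476 mm³

Volume = 15388.476 mm³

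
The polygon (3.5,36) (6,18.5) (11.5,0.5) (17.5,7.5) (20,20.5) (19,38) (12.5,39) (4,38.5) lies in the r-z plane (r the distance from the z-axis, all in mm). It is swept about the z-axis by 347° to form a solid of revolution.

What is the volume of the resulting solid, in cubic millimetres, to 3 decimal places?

Volume = 33544.416 mm³

Profile (r,z), 8 vertices: (3.5,36) (6,18.5) (11.5,0.5) (17.5,7.5) (20,20.5) (19,38) (12.5,39) (4,38.5)
edge 0: (3.5,36)→(6,18.5)  cross = 3.5·18.5 − 6·36 = -151.2500; (r_i+r_j)·cross = 9.5·-151.2500 = -1436.8750
edge 1: (6,18.5)→(11.5,0.5)  cross = 6·0.5 − 11.5·18.5 = -209.7500; (r_i+r_j)·cross = 17.5·-209.7500 = -3670.6250
edge 2: (11.5,0.5)→(17.5,7.5)  cross = 11.5·7.5 − 17.5·0.5 = 77.5000; (r_i+r_j)·cross = 29·77.5000 = 2247.5000
edge 3: (17.5,7.5)→(20,20.5)  cross = 17.5·20.5 − 20·7.5 = 208.7500; (r_i+r_j)·cross = 37.5·208.7500 = 7828.1250
edge 4: (20,20.5)→(19,38)  cross = 20·38 − 19·20.5 = 370.5000; (r_i+r_j)·cross = 39·370.5000 = 14449.5000
edge 5: (19,38)→(12.5,39)  cross = 19·39 − 12.5·38 = 266.0000; (r_i+r_j)·cross = 31.5·266.0000 = 8379.0000
edge 6: (12.5,39)→(4,38.5)  cross = 12.5·38.5 − 4·39 = 325.2500; (r_i+r_j)·cross = 16.5·325.2500 = 5366.6250
edge 7: (4,38.5)→(3.5,36)  cross = 4·36 − 3.5·38.5 = 9.2500; (r_i+r_j)·cross = 7.5·9.2500 = 69.3750
Σcross = 896.2500 → A = |Σcross|/2 = 448.1250 mm²
Σ(r_i+r_j)·cross = 33232.6250 → first moment M = |Σ|/6 = 5538.7708
R_c = M/A = 5538.7708/448.1250 = 12.3599 mm
θ = 347° = 6.056293 rad
V = θ·R_c·A = 6.056293·12.3599·448.1250 = 33544.416 mm³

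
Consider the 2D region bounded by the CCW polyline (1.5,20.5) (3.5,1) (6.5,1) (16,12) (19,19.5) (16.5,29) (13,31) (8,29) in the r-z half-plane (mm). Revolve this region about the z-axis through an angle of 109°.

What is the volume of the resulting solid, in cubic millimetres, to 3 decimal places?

Volume = 6313.976 mm³

Profile (r,z), 8 vertices: (1.5,20.5) (3.5,1) (6.5,1) (16,12) (19,19.5) (16.5,29) (13,31) (8,29)
edge 0: (1.5,20.5)→(3.5,1)  cross = 1.5·1 − 3.5·20.5 = -70.2500; (r_i+r_j)·cross = 5·-70.2500 = -351.2500
edge 1: (3.5,1)→(6.5,1)  cross = 3.5·1 − 6.5·1 = -3.0000; (r_i+r_j)·cross = 10·-3.0000 = -30.0000
edge 2: (6.5,1)→(16,12)  cross = 6.5·12 − 16·1 = 62.0000; (r_i+r_j)·cross = 22.5·62.0000 = 1395.0000
edge 3: (16,12)→(19,19.5)  cross = 16·19.5 − 19·12 = 84.0000; (r_i+r_j)·cross = 35·84.0000 = 2940.0000
edge 4: (19,19.5)→(16.5,29)  cross = 19·29 − 16.5·19.5 = 229.2500; (r_i+r_j)·cross = 35.5·229.2500 = 8138.3750
edge 5: (16.5,29)→(13,31)  cross = 16.5·31 − 13·29 = 134.5000; (r_i+r_j)·cross = 29.5·134.5000 = 3967.7500
edge 6: (13,31)→(8,29)  cross = 13·29 − 8·31 = 129.0000; (r_i+r_j)·cross = 21·129.0000 = 2709.0000
edge 7: (8,29)→(1.5,20.5)  cross = 8·20.5 − 1.5·29 = 120.5000; (r_i+r_j)·cross = 9.5·120.5000 = 1144.7500
Σcross = 686.0000 → A = |Σcross|/2 = 343.0000 mm²
Σ(r_i+r_j)·cross = 19913.6250 → first moment M = |Σ|/6 = 3318.9375
R_c = M/A = 3318.9375/343.0000 = 9.6762 mm
θ = 109° = 1.902409 rad
V = θ·R_c·A = 1.902409·9.6762·343.0000 = 6313.976 mm³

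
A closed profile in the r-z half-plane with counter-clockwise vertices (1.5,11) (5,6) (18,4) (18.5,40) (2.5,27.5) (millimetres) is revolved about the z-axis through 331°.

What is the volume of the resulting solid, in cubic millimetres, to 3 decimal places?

Volume = 28677.948 mm³

Profile (r,z), 5 vertices: (1.5,11) (5,6) (18,4) (18.5,40) (2.5,27.5)
edge 0: (1.5,11)→(5,6)  cross = 1.5·6 − 5·11 = -46.0000; (r_i+r_j)·cross = 6.5·-46.0000 = -299.0000
edge 1: (5,6)→(18,4)  cross = 5·4 − 18·6 = -88.0000; (r_i+r_j)·cross = 23·-88.0000 = -2024.0000
edge 2: (18,4)→(18.5,40)  cross = 18·40 − 18.5·4 = 646.0000; (r_i+r_j)·cross = 36.5·646.0000 = 23579.0000
edge 3: (18.5,40)→(2.5,27.5)  cross = 18.5·27.5 − 2.5·40 = 408.7500; (r_i+r_j)·cross = 21·408.7500 = 8583.7500
edge 4: (2.5,27.5)→(1.5,11)  cross = 2.5·11 − 1.5·27.5 = -13.7500; (r_i+r_j)·cross = 4·-13.7500 = -55.0000
Σcross = 907.0000 → A = |Σcross|/2 = 453.5000 mm²
Σ(r_i+r_j)·cross = 29784.7500 → first moment M = |Σ|/6 = 4964.1250
R_c = M/A = 4964.1250/453.5000 = 10.9463 mm
θ = 331° = 5.777040 rad
V = θ·R_c·A = 5.777040·10.9463·453.5000 = 28677.948 mm³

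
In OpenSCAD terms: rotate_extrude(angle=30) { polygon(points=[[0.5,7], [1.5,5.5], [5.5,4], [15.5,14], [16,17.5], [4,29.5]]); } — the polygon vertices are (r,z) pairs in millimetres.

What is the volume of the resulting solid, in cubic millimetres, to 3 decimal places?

Volume = 848.034 mm³

Profile (r,z), 6 vertices: (0.5,7) (1.5,5.5) (5.5,4) (15.5,14) (16,17.5) (4,29.5)
edge 0: (0.5,7)→(1.5,5.5)  cross = 0.5·5.5 − 1.5·7 = -7.7500; (r_i+r_j)·cross = 2·-7.7500 = -15.5000
edge 1: (1.5,5.5)→(5.5,4)  cross = 1.5·4 − 5.5·5.5 = -24.2500; (r_i+r_j)·cross = 7·-24.2500 = -169.7500
edge 2: (5.5,4)→(15.5,14)  cross = 5.5·14 − 15.5·4 = 15.0000; (r_i+r_j)·cross = 21·15.0000 = 315.0000
edge 3: (15.5,14)→(16,17.5)  cross = 15.5·17.5 − 16·14 = 47.2500; (r_i+r_j)·cross = 31.5·47.2500 = 1488.3750
edge 4: (16,17.5)→(4,29.5)  cross = 16·29.5 − 4·17.5 = 402.0000; (r_i+r_j)·cross = 20·402.0000 = 8040.0000
edge 5: (4,29.5)→(0.5,7)  cross = 4·7 − 0.5·29.5 = 13.2500; (r_i+r_j)·cross = 4.5·13.2500 = 59.6250
Σcross = 445.5000 → A = |Σcross|/2 = 222.7500 mm²
Σ(r_i+r_j)·cross = 9717.7500 → first moment M = |Σ|/6 = 1619.6250
R_c = M/A = 1619.6250/222.7500 = 7.2710 mm
θ = 30° = 0.523599 rad
V = θ·R_c·A = 0.523599·7.2710·222.7500 = 848.034 mm³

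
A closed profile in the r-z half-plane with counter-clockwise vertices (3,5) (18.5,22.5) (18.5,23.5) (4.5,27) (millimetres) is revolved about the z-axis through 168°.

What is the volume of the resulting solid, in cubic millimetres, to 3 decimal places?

Volume = 4283.143 mm³

Profile (r,z), 4 vertices: (3,5) (18.5,22.5) (18.5,23.5) (4.5,27)
edge 0: (3,5)→(18.5,22.5)  cross = 3·22.5 − 18.5·5 = -25.0000; (r_i+r_j)·cross = 21.5·-25.0000 = -537.5000
edge 1: (18.5,22.5)→(18.5,23.5)  cross = 18.5·23.5 − 18.5·22.5 = 18.5000; (r_i+r_j)·cross = 37·18.5000 = 684.5000
edge 2: (18.5,23.5)→(4.5,27)  cross = 18.5·27 − 4.5·23.5 = 393.7500; (r_i+r_j)·cross = 23·393.7500 = 9056.2500
edge 3: (4.5,27)→(3,5)  cross = 4.5·5 − 3·27 = -58.5000; (r_i+r_j)·cross = 7.5·-58.5000 = -438.7500
Σcross = 328.7500 → A = |Σcross|/2 = 164.3750 mm²
Σ(r_i+r_j)·cross = 8764.5000 → first moment M = |Σ|/6 = 1460.7500
R_c = M/A = 1460.7500/164.3750 = 8.8867 mm
θ = 168° = 2.932153 rad
V = θ·R_c·A = 2.932153·8.8867·164.3750 = 4283.143 mm³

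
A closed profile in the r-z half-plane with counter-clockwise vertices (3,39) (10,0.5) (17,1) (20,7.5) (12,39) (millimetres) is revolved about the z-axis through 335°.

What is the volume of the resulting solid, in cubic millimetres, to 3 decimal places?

Profile (r,z), 5 vertices: (3,39) (10,0.5) (17,1) (20,7.5) (12,39)
edge 0: (3,39)→(10,0.5)  cross = 3·0.5 − 10·39 = -388.5000; (r_i+r_j)·cross = 13·-388.5000 = -5050.5000
edge 1: (10,0.5)→(17,1)  cross = 10·1 − 17·0.5 = 1.5000; (r_i+r_j)·cross = 27·1.5000 = 40.5000
edge 2: (17,1)→(20,7.5)  cross = 17·7.5 − 20·1 = 107.5000; (r_i+r_j)·cross = 37·107.5000 = 3977.5000
edge 3: (20,7.5)→(12,39)  cross = 20·39 − 12·7.5 = 690.0000; (r_i+r_j)·cross = 32·690.0000 = 22080.0000
edge 4: (12,39)→(3,39)  cross = 12·39 − 3·39 = 351.0000; (r_i+r_j)·cross = 15·351.0000 = 5265.0000
Σcross = 761.5000 → A = |Σcross|/2 = 380.7500 mm²
Σ(r_i+r_j)·cross = 26312.5000 → first moment M = |Σ|/6 = 4385.4167
R_c = M/A = 4385.4167/380.7500 = 11.5178 mm
θ = 335° = 5.846853 rad
V = θ·R_c·A = 5.846853·11.5178·380.7500 = 25640.887 mm³

Volume = 25640.887 mm³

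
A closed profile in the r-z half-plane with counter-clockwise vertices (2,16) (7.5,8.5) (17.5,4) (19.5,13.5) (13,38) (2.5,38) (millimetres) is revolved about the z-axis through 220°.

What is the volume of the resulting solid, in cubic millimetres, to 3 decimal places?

Volume = 16836.711 mm³

Profile (r,z), 6 vertices: (2,16) (7.5,8.5) (17.5,4) (19.5,13.5) (13,38) (2.5,38)
edge 0: (2,16)→(7.5,8.5)  cross = 2·8.5 − 7.5·16 = -103.0000; (r_i+r_j)·cross = 9.5·-103.0000 = -978.5000
edge 1: (7.5,8.5)→(17.5,4)  cross = 7.5·4 − 17.5·8.5 = -118.7500; (r_i+r_j)·cross = 25·-118.7500 = -2968.7500
edge 2: (17.5,4)→(19.5,13.5)  cross = 17.5·13.5 − 19.5·4 = 158.2500; (r_i+r_j)·cross = 37·158.2500 = 5855.2500
edge 3: (19.5,13.5)→(13,38)  cross = 19.5·38 − 13·13.5 = 565.5000; (r_i+r_j)·cross = 32.5·565.5000 = 18378.7500
edge 4: (13,38)→(2.5,38)  cross = 13·38 − 2.5·38 = 399.0000; (r_i+r_j)·cross = 15.5·399.0000 = 6184.5000
edge 5: (2.5,38)→(2,16)  cross = 2.5·16 − 2·38 = -36.0000; (r_i+r_j)·cross = 4.5·-36.0000 = -162.0000
Σcross = 865.0000 → A = |Σcross|/2 = 432.5000 mm²
Σ(r_i+r_j)·cross = 26309.2500 → first moment M = |Σ|/6 = 4384.8750
R_c = M/A = 4384.8750/432.5000 = 10.1384 mm
θ = 220° = 3.839724 rad
V = θ·R_c·A = 3.839724·10.1384·432.5000 = 16836.711 mm³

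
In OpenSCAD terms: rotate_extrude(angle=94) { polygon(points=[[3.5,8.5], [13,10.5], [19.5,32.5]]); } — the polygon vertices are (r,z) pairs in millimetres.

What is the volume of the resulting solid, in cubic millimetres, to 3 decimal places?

Volume = 1929.357 mm³

Profile (r,z), 3 vertices: (3.5,8.5) (13,10.5) (19.5,32.5)
edge 0: (3.5,8.5)→(13,10.5)  cross = 3.5·10.5 − 13·8.5 = -73.7500; (r_i+r_j)·cross = 16.5·-73.7500 = -1216.8750
edge 1: (13,10.5)→(19.5,32.5)  cross = 13·32.5 − 19.5·10.5 = 217.7500; (r_i+r_j)·cross = 32.5·217.7500 = 7076.8750
edge 2: (19.5,32.5)→(3.5,8.5)  cross = 19.5·8.5 − 3.5·32.5 = 52.0000; (r_i+r_j)·cross = 23·52.0000 = 1196.0000
Σcross = 196.0000 → A = |Σcross|/2 = 98.0000 mm²
Σ(r_i+r_j)·cross = 7056.0000 → first moment M = |Σ|/6 = 1176.0000
R_c = M/A = 1176.0000/98.0000 = 12.0000 mm
θ = 94° = 1.640609 rad
V = θ·R_c·A = 1.640609·12.0000·98.0000 = 1929.357 mm³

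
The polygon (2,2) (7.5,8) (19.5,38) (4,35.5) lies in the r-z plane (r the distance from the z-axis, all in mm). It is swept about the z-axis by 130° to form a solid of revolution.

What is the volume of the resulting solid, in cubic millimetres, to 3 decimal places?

Profile (r,z), 4 vertices: (2,2) (7.5,8) (19.5,38) (4,35.5)
edge 0: (2,2)→(7.5,8)  cross = 2·8 − 7.5·2 = 1.0000; (r_i+r_j)·cross = 9.5·1.0000 = 9.5000
edge 1: (7.5,8)→(19.5,38)  cross = 7.5·38 − 19.5·8 = 129.0000; (r_i+r_j)·cross = 27·129.0000 = 3483.0000
edge 2: (19.5,38)→(4,35.5)  cross = 19.5·35.5 − 4·38 = 540.2500; (r_i+r_j)·cross = 23.5·540.2500 = 12695.8750
edge 3: (4,35.5)→(2,2)  cross = 4·2 − 2·35.5 = -63.0000; (r_i+r_j)·cross = 6·-63.0000 = -378.0000
Σcross = 607.2500 → A = |Σcross|/2 = 303.6250 mm²
Σ(r_i+r_j)·cross = 15810.3750 → first moment M = |Σ|/6 = 2635.0625
R_c = M/A = 2635.0625/303.6250 = 8.6787 mm
θ = 130° = 2.268928 rad
V = θ·R_c·A = 2.268928·8.6787·303.6250 = 5978.767 mm³

Volume = 5978.767 mm³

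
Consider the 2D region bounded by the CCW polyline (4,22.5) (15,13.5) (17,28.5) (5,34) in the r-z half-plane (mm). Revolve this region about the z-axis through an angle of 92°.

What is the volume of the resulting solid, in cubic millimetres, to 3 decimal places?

Profile (r,z), 4 vertices: (4,22.5) (15,13.5) (17,28.5) (5,34)
edge 0: (4,22.5)→(15,13.5)  cross = 4·13.5 − 15·22.5 = -283.5000; (r_i+r_j)·cross = 19·-283.5000 = -5386.5000
edge 1: (15,13.5)→(17,28.5)  cross = 15·28.5 − 17·13.5 = 198.0000; (r_i+r_j)·cross = 32·198.0000 = 6336.0000
edge 2: (17,28.5)→(5,34)  cross = 17·34 − 5·28.5 = 435.5000; (r_i+r_j)·cross = 22·435.5000 = 9581.0000
edge 3: (5,34)→(4,22.5)  cross = 5·22.5 − 4·34 = -23.5000; (r_i+r_j)·cross = 9·-23.5000 = -211.5000
Σcross = 326.5000 → A = |Σcross|/2 = 163.2500 mm²
Σ(r_i+r_j)·cross = 10319.0000 → first moment M = |Σ|/6 = 1719.8333
R_c = M/A = 1719.8333/163.2500 = 10.5350 mm
θ = 92° = 1.605703 rad
V = θ·R_c·A = 1.605703·10.5350·163.2500 = 2761.541 mm³

Volume = 2761.541 mm³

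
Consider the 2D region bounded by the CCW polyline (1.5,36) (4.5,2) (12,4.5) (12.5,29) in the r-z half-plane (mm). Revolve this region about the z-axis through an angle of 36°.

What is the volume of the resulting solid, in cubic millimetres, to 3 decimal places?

Profile (r,z), 4 vertices: (1.5,36) (4.5,2) (12,4.5) (12.5,29)
edge 0: (1.5,36)→(4.5,2)  cross = 1.5·2 − 4.5·36 = -159.0000; (r_i+r_j)·cross = 6·-159.0000 = -954.0000
edge 1: (4.5,2)→(12,4.5)  cross = 4.5·4.5 − 12·2 = -3.7500; (r_i+r_j)·cross = 16.5·-3.7500 = -61.8750
edge 2: (12,4.5)→(12.5,29)  cross = 12·29 − 12.5·4.5 = 291.7500; (r_i+r_j)·cross = 24.5·291.7500 = 7147.8750
edge 3: (12.5,29)→(1.5,36)  cross = 12.5·36 − 1.5·29 = 406.5000; (r_i+r_j)·cross = 14·406.5000 = 5691.0000
Σcross = 535.5000 → A = |Σcross|/2 = 267.7500 mm²
Σ(r_i+r_j)·cross = 11823.0000 → first moment M = |Σ|/6 = 1970.5000
R_c = M/A = 1970.5000/267.7500 = 7.3595 mm
θ = 36° = 0.628319 rad
V = θ·R_c·A = 0.628319·7.3595·267.7500 = 1238.102 mm³

Volume = 1238.102 mm³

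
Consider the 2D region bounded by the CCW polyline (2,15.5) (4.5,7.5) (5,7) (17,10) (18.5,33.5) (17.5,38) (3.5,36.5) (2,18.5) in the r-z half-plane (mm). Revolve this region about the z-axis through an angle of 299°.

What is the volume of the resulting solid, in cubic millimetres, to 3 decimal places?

Volume = 23025.261 mm³

Profile (r,z), 8 vertices: (2,15.5) (4.5,7.5) (5,7) (17,10) (18.5,33.5) (17.5,38) (3.5,36.5) (2,18.5)
edge 0: (2,15.5)→(4.5,7.5)  cross = 2·7.5 − 4.5·15.5 = -54.7500; (r_i+r_j)·cross = 6.5·-54.7500 = -355.8750
edge 1: (4.5,7.5)→(5,7)  cross = 4.5·7 − 5·7.5 = -6.0000; (r_i+r_j)·cross = 9.5·-6.0000 = -57.0000
edge 2: (5,7)→(17,10)  cross = 5·10 − 17·7 = -69.0000; (r_i+r_j)·cross = 22·-69.0000 = -1518.0000
edge 3: (17,10)→(18.5,33.5)  cross = 17·33.5 − 18.5·10 = 384.5000; (r_i+r_j)·cross = 35.5·384.5000 = 13649.7500
edge 4: (18.5,33.5)→(17.5,38)  cross = 18.5·38 − 17.5·33.5 = 116.7500; (r_i+r_j)·cross = 36·116.7500 = 4203.0000
edge 5: (17.5,38)→(3.5,36.5)  cross = 17.5·36.5 − 3.5·38 = 505.7500; (r_i+r_j)·cross = 21·505.7500 = 10620.7500
edge 6: (3.5,36.5)→(2,18.5)  cross = 3.5·18.5 − 2·36.5 = -8.2500; (r_i+r_j)·cross = 5.5·-8.2500 = -45.3750
edge 7: (2,18.5)→(2,15.5)  cross = 2·15.5 − 2·18.5 = -6.0000; (r_i+r_j)·cross = 4·-6.0000 = -24.0000
Σcross = 863.0000 → A = |Σcross|/2 = 431.5000 mm²
Σ(r_i+r_j)·cross = 26473.2500 → first moment M = |Σ|/6 = 4412.2083
R_c = M/A = 4412.2083/431.5000 = 10.2253 mm
θ = 299° = 5.218534 rad
V = θ·R_c·A = 5.218534·10.2253·431.5000 = 23025.261 mm³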